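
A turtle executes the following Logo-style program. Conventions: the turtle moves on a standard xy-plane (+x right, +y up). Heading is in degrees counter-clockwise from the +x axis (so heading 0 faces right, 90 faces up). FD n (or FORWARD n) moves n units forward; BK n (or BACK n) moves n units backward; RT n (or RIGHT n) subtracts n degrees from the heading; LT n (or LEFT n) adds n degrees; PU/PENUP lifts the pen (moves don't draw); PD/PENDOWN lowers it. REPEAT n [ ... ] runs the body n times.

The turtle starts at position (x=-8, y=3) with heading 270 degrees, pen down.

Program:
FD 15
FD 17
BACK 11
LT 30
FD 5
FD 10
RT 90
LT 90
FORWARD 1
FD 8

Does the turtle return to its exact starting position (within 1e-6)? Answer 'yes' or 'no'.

Answer: no

Derivation:
Executing turtle program step by step:
Start: pos=(-8,3), heading=270, pen down
FD 15: (-8,3) -> (-8,-12) [heading=270, draw]
FD 17: (-8,-12) -> (-8,-29) [heading=270, draw]
BK 11: (-8,-29) -> (-8,-18) [heading=270, draw]
LT 30: heading 270 -> 300
FD 5: (-8,-18) -> (-5.5,-22.33) [heading=300, draw]
FD 10: (-5.5,-22.33) -> (-0.5,-30.99) [heading=300, draw]
RT 90: heading 300 -> 210
LT 90: heading 210 -> 300
FD 1: (-0.5,-30.99) -> (0,-31.856) [heading=300, draw]
FD 8: (0,-31.856) -> (4,-38.785) [heading=300, draw]
Final: pos=(4,-38.785), heading=300, 7 segment(s) drawn

Start position: (-8, 3)
Final position: (4, -38.785)
Distance = 43.474; >= 1e-6 -> NOT closed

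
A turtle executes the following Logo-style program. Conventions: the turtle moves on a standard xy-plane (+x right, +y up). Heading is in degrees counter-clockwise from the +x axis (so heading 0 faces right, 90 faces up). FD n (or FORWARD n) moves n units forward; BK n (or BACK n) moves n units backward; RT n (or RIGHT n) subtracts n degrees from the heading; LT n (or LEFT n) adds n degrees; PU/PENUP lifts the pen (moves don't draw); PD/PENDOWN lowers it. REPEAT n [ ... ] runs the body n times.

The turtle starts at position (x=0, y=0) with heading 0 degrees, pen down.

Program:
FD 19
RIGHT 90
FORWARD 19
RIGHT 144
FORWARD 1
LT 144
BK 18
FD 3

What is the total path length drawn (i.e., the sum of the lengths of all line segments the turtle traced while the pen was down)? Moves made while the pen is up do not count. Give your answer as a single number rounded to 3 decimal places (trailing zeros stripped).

Answer: 60

Derivation:
Executing turtle program step by step:
Start: pos=(0,0), heading=0, pen down
FD 19: (0,0) -> (19,0) [heading=0, draw]
RT 90: heading 0 -> 270
FD 19: (19,0) -> (19,-19) [heading=270, draw]
RT 144: heading 270 -> 126
FD 1: (19,-19) -> (18.412,-18.191) [heading=126, draw]
LT 144: heading 126 -> 270
BK 18: (18.412,-18.191) -> (18.412,-0.191) [heading=270, draw]
FD 3: (18.412,-0.191) -> (18.412,-3.191) [heading=270, draw]
Final: pos=(18.412,-3.191), heading=270, 5 segment(s) drawn

Segment lengths:
  seg 1: (0,0) -> (19,0), length = 19
  seg 2: (19,0) -> (19,-19), length = 19
  seg 3: (19,-19) -> (18.412,-18.191), length = 1
  seg 4: (18.412,-18.191) -> (18.412,-0.191), length = 18
  seg 5: (18.412,-0.191) -> (18.412,-3.191), length = 3
Total = 60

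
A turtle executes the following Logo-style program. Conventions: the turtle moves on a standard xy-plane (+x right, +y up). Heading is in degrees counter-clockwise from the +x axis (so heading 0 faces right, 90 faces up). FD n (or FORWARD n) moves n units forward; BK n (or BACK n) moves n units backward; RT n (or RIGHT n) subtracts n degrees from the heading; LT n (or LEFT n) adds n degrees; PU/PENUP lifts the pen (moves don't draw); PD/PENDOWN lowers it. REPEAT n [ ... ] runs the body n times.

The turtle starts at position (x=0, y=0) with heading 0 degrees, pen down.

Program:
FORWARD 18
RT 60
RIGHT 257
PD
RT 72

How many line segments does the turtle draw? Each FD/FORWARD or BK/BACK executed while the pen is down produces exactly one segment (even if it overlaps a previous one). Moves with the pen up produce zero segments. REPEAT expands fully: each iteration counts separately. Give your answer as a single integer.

Answer: 1

Derivation:
Executing turtle program step by step:
Start: pos=(0,0), heading=0, pen down
FD 18: (0,0) -> (18,0) [heading=0, draw]
RT 60: heading 0 -> 300
RT 257: heading 300 -> 43
PD: pen down
RT 72: heading 43 -> 331
Final: pos=(18,0), heading=331, 1 segment(s) drawn
Segments drawn: 1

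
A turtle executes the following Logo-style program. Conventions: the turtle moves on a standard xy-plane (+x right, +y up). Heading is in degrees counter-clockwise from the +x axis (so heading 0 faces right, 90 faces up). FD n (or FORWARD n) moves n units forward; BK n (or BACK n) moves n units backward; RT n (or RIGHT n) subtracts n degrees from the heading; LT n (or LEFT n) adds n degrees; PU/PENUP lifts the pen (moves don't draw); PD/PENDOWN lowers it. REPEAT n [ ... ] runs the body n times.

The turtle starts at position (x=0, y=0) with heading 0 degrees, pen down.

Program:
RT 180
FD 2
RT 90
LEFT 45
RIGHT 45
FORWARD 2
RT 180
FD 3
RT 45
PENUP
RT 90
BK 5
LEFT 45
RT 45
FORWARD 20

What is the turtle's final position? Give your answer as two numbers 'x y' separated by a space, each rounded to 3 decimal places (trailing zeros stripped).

Executing turtle program step by step:
Start: pos=(0,0), heading=0, pen down
RT 180: heading 0 -> 180
FD 2: (0,0) -> (-2,0) [heading=180, draw]
RT 90: heading 180 -> 90
LT 45: heading 90 -> 135
RT 45: heading 135 -> 90
FD 2: (-2,0) -> (-2,2) [heading=90, draw]
RT 180: heading 90 -> 270
FD 3: (-2,2) -> (-2,-1) [heading=270, draw]
RT 45: heading 270 -> 225
PU: pen up
RT 90: heading 225 -> 135
BK 5: (-2,-1) -> (1.536,-4.536) [heading=135, move]
LT 45: heading 135 -> 180
RT 45: heading 180 -> 135
FD 20: (1.536,-4.536) -> (-12.607,9.607) [heading=135, move]
Final: pos=(-12.607,9.607), heading=135, 3 segment(s) drawn

Answer: -12.607 9.607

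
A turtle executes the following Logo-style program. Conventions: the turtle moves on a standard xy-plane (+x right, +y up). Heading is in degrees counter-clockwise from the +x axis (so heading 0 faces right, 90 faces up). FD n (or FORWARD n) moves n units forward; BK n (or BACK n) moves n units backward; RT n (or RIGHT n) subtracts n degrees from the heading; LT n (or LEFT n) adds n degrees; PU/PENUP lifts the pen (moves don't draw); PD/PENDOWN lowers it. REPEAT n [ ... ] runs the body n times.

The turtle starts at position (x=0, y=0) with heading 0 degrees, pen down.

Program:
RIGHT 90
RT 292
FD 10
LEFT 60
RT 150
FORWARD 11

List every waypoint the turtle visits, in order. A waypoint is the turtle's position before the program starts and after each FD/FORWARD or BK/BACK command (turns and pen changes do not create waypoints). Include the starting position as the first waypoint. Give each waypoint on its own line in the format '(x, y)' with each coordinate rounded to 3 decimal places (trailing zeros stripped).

Executing turtle program step by step:
Start: pos=(0,0), heading=0, pen down
RT 90: heading 0 -> 270
RT 292: heading 270 -> 338
FD 10: (0,0) -> (9.272,-3.746) [heading=338, draw]
LT 60: heading 338 -> 38
RT 150: heading 38 -> 248
FD 11: (9.272,-3.746) -> (5.151,-13.945) [heading=248, draw]
Final: pos=(5.151,-13.945), heading=248, 2 segment(s) drawn
Waypoints (3 total):
(0, 0)
(9.272, -3.746)
(5.151, -13.945)

Answer: (0, 0)
(9.272, -3.746)
(5.151, -13.945)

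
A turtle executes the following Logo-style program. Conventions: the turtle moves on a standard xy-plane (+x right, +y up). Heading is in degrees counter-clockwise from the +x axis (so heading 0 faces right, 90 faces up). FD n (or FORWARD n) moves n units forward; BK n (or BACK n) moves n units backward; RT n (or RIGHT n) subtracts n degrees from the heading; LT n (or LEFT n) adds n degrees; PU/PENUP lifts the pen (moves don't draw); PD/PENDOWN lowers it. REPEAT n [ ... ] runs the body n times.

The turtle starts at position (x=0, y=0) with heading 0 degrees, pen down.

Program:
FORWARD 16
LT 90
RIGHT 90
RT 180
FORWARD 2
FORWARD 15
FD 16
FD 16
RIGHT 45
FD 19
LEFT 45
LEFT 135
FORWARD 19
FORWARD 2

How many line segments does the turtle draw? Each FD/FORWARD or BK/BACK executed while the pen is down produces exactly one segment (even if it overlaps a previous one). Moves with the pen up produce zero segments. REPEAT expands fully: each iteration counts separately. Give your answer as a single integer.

Answer: 8

Derivation:
Executing turtle program step by step:
Start: pos=(0,0), heading=0, pen down
FD 16: (0,0) -> (16,0) [heading=0, draw]
LT 90: heading 0 -> 90
RT 90: heading 90 -> 0
RT 180: heading 0 -> 180
FD 2: (16,0) -> (14,0) [heading=180, draw]
FD 15: (14,0) -> (-1,0) [heading=180, draw]
FD 16: (-1,0) -> (-17,0) [heading=180, draw]
FD 16: (-17,0) -> (-33,0) [heading=180, draw]
RT 45: heading 180 -> 135
FD 19: (-33,0) -> (-46.435,13.435) [heading=135, draw]
LT 45: heading 135 -> 180
LT 135: heading 180 -> 315
FD 19: (-46.435,13.435) -> (-33,0) [heading=315, draw]
FD 2: (-33,0) -> (-31.586,-1.414) [heading=315, draw]
Final: pos=(-31.586,-1.414), heading=315, 8 segment(s) drawn
Segments drawn: 8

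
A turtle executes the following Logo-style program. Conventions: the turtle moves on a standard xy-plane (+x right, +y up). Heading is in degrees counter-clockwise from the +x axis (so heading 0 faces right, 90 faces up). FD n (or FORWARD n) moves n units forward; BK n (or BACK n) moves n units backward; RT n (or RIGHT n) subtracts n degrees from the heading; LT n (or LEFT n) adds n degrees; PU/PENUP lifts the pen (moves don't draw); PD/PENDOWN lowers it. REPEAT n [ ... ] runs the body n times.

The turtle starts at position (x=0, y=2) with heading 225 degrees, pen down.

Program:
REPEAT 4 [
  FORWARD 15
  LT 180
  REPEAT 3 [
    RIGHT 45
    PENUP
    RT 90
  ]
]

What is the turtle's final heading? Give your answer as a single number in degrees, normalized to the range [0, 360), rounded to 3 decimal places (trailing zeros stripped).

Answer: 45

Derivation:
Executing turtle program step by step:
Start: pos=(0,2), heading=225, pen down
REPEAT 4 [
  -- iteration 1/4 --
  FD 15: (0,2) -> (-10.607,-8.607) [heading=225, draw]
  LT 180: heading 225 -> 45
  REPEAT 3 [
    -- iteration 1/3 --
    RT 45: heading 45 -> 0
    PU: pen up
    RT 90: heading 0 -> 270
    -- iteration 2/3 --
    RT 45: heading 270 -> 225
    PU: pen up
    RT 90: heading 225 -> 135
    -- iteration 3/3 --
    RT 45: heading 135 -> 90
    PU: pen up
    RT 90: heading 90 -> 0
  ]
  -- iteration 2/4 --
  FD 15: (-10.607,-8.607) -> (4.393,-8.607) [heading=0, move]
  LT 180: heading 0 -> 180
  REPEAT 3 [
    -- iteration 1/3 --
    RT 45: heading 180 -> 135
    PU: pen up
    RT 90: heading 135 -> 45
    -- iteration 2/3 --
    RT 45: heading 45 -> 0
    PU: pen up
    RT 90: heading 0 -> 270
    -- iteration 3/3 --
    RT 45: heading 270 -> 225
    PU: pen up
    RT 90: heading 225 -> 135
  ]
  -- iteration 3/4 --
  FD 15: (4.393,-8.607) -> (-6.213,2) [heading=135, move]
  LT 180: heading 135 -> 315
  REPEAT 3 [
    -- iteration 1/3 --
    RT 45: heading 315 -> 270
    PU: pen up
    RT 90: heading 270 -> 180
    -- iteration 2/3 --
    RT 45: heading 180 -> 135
    PU: pen up
    RT 90: heading 135 -> 45
    -- iteration 3/3 --
    RT 45: heading 45 -> 0
    PU: pen up
    RT 90: heading 0 -> 270
  ]
  -- iteration 4/4 --
  FD 15: (-6.213,2) -> (-6.213,-13) [heading=270, move]
  LT 180: heading 270 -> 90
  REPEAT 3 [
    -- iteration 1/3 --
    RT 45: heading 90 -> 45
    PU: pen up
    RT 90: heading 45 -> 315
    -- iteration 2/3 --
    RT 45: heading 315 -> 270
    PU: pen up
    RT 90: heading 270 -> 180
    -- iteration 3/3 --
    RT 45: heading 180 -> 135
    PU: pen up
    RT 90: heading 135 -> 45
  ]
]
Final: pos=(-6.213,-13), heading=45, 1 segment(s) drawn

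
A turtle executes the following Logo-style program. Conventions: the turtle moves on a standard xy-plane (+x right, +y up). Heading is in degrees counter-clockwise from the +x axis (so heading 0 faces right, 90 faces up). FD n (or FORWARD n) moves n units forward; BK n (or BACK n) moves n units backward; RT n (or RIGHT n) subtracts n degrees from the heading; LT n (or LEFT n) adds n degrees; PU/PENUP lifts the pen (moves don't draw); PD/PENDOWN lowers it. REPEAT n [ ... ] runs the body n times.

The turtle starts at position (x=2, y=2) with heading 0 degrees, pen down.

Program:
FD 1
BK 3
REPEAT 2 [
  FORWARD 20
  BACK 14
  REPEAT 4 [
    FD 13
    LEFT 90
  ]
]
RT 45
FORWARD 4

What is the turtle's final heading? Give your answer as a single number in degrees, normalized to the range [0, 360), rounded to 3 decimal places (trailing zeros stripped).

Executing turtle program step by step:
Start: pos=(2,2), heading=0, pen down
FD 1: (2,2) -> (3,2) [heading=0, draw]
BK 3: (3,2) -> (0,2) [heading=0, draw]
REPEAT 2 [
  -- iteration 1/2 --
  FD 20: (0,2) -> (20,2) [heading=0, draw]
  BK 14: (20,2) -> (6,2) [heading=0, draw]
  REPEAT 4 [
    -- iteration 1/4 --
    FD 13: (6,2) -> (19,2) [heading=0, draw]
    LT 90: heading 0 -> 90
    -- iteration 2/4 --
    FD 13: (19,2) -> (19,15) [heading=90, draw]
    LT 90: heading 90 -> 180
    -- iteration 3/4 --
    FD 13: (19,15) -> (6,15) [heading=180, draw]
    LT 90: heading 180 -> 270
    -- iteration 4/4 --
    FD 13: (6,15) -> (6,2) [heading=270, draw]
    LT 90: heading 270 -> 0
  ]
  -- iteration 2/2 --
  FD 20: (6,2) -> (26,2) [heading=0, draw]
  BK 14: (26,2) -> (12,2) [heading=0, draw]
  REPEAT 4 [
    -- iteration 1/4 --
    FD 13: (12,2) -> (25,2) [heading=0, draw]
    LT 90: heading 0 -> 90
    -- iteration 2/4 --
    FD 13: (25,2) -> (25,15) [heading=90, draw]
    LT 90: heading 90 -> 180
    -- iteration 3/4 --
    FD 13: (25,15) -> (12,15) [heading=180, draw]
    LT 90: heading 180 -> 270
    -- iteration 4/4 --
    FD 13: (12,15) -> (12,2) [heading=270, draw]
    LT 90: heading 270 -> 0
  ]
]
RT 45: heading 0 -> 315
FD 4: (12,2) -> (14.828,-0.828) [heading=315, draw]
Final: pos=(14.828,-0.828), heading=315, 15 segment(s) drawn

Answer: 315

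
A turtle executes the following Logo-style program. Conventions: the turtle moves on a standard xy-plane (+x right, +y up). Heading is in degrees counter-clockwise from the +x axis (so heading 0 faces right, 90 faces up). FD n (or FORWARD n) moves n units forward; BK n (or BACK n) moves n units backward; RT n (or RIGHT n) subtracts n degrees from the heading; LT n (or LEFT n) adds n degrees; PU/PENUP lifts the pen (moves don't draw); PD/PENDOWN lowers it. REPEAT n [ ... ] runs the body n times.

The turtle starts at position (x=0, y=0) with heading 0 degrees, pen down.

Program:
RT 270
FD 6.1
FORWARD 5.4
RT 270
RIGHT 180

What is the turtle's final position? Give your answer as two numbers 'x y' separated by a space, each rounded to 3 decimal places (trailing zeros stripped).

Executing turtle program step by step:
Start: pos=(0,0), heading=0, pen down
RT 270: heading 0 -> 90
FD 6.1: (0,0) -> (0,6.1) [heading=90, draw]
FD 5.4: (0,6.1) -> (0,11.5) [heading=90, draw]
RT 270: heading 90 -> 180
RT 180: heading 180 -> 0
Final: pos=(0,11.5), heading=0, 2 segment(s) drawn

Answer: 0 11.5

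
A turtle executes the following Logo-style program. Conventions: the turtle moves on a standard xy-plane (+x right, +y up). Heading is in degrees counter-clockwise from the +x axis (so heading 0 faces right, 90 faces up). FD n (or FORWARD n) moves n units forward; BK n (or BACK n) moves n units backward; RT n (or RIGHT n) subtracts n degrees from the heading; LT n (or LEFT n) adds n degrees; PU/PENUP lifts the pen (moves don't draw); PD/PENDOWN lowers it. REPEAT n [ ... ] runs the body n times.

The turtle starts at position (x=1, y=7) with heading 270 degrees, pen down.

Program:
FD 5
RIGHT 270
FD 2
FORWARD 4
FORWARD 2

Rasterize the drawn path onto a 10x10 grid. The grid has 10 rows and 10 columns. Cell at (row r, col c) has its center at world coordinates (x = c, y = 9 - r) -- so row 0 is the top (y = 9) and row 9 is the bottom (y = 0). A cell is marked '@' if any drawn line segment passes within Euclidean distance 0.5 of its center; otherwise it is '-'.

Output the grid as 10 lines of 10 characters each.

Answer: ----------
----------
-@--------
-@--------
-@--------
-@--------
-@--------
-@@@@@@@@@
----------
----------

Derivation:
Segment 0: (1,7) -> (1,2)
Segment 1: (1,2) -> (3,2)
Segment 2: (3,2) -> (7,2)
Segment 3: (7,2) -> (9,2)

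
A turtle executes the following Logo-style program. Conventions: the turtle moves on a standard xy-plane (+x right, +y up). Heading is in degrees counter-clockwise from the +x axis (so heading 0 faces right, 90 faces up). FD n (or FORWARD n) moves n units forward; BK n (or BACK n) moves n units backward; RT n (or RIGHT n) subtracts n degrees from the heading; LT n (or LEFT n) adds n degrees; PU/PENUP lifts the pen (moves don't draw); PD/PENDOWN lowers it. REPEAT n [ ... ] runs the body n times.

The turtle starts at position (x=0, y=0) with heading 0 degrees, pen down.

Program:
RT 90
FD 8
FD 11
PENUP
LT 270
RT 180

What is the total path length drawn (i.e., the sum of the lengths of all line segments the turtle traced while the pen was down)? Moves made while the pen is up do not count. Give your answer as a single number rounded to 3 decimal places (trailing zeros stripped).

Executing turtle program step by step:
Start: pos=(0,0), heading=0, pen down
RT 90: heading 0 -> 270
FD 8: (0,0) -> (0,-8) [heading=270, draw]
FD 11: (0,-8) -> (0,-19) [heading=270, draw]
PU: pen up
LT 270: heading 270 -> 180
RT 180: heading 180 -> 0
Final: pos=(0,-19), heading=0, 2 segment(s) drawn

Segment lengths:
  seg 1: (0,0) -> (0,-8), length = 8
  seg 2: (0,-8) -> (0,-19), length = 11
Total = 19

Answer: 19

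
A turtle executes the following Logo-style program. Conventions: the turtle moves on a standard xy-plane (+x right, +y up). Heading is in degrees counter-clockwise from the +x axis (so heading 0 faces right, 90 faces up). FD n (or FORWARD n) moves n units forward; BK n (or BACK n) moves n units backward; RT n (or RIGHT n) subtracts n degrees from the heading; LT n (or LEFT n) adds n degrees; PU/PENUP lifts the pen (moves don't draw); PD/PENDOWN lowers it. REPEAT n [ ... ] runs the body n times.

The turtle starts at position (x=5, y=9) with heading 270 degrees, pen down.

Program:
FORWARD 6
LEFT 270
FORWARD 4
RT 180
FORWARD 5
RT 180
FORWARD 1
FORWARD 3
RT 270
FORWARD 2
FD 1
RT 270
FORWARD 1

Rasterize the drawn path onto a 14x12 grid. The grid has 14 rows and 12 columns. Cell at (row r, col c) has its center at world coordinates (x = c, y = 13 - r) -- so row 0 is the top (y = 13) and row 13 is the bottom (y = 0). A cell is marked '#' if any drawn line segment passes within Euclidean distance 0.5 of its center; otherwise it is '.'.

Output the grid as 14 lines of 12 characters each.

Segment 0: (5,9) -> (5,3)
Segment 1: (5,3) -> (1,3)
Segment 2: (1,3) -> (6,3)
Segment 3: (6,3) -> (5,3)
Segment 4: (5,3) -> (2,3)
Segment 5: (2,3) -> (2,1)
Segment 6: (2,1) -> (2,0)
Segment 7: (2,0) -> (3,0)

Answer: ............
............
............
............
.....#......
.....#......
.....#......
.....#......
.....#......
.....#......
.######.....
..#.........
..#.........
..##........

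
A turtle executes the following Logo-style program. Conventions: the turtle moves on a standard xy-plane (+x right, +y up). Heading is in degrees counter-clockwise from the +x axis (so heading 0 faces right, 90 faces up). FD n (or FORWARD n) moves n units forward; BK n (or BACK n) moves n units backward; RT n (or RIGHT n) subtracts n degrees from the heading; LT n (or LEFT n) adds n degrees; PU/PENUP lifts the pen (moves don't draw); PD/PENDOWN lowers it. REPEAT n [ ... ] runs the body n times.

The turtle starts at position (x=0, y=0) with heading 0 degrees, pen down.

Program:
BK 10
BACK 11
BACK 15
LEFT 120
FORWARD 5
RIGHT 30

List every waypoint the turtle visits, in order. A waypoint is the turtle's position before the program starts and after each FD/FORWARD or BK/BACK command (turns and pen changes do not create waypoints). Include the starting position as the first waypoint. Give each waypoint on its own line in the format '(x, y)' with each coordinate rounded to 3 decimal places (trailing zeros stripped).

Answer: (0, 0)
(-10, 0)
(-21, 0)
(-36, 0)
(-38.5, 4.33)

Derivation:
Executing turtle program step by step:
Start: pos=(0,0), heading=0, pen down
BK 10: (0,0) -> (-10,0) [heading=0, draw]
BK 11: (-10,0) -> (-21,0) [heading=0, draw]
BK 15: (-21,0) -> (-36,0) [heading=0, draw]
LT 120: heading 0 -> 120
FD 5: (-36,0) -> (-38.5,4.33) [heading=120, draw]
RT 30: heading 120 -> 90
Final: pos=(-38.5,4.33), heading=90, 4 segment(s) drawn
Waypoints (5 total):
(0, 0)
(-10, 0)
(-21, 0)
(-36, 0)
(-38.5, 4.33)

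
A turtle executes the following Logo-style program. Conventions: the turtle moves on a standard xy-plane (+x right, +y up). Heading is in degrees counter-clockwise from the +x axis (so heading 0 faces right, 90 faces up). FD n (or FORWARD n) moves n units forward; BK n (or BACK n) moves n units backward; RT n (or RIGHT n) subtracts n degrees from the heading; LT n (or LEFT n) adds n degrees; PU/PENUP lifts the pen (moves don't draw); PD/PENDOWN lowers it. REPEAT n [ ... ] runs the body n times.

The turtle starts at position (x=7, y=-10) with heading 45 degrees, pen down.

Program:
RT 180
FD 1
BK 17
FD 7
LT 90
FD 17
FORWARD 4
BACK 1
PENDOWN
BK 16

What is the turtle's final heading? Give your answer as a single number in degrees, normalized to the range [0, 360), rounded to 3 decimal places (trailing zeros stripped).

Answer: 315

Derivation:
Executing turtle program step by step:
Start: pos=(7,-10), heading=45, pen down
RT 180: heading 45 -> 225
FD 1: (7,-10) -> (6.293,-10.707) [heading=225, draw]
BK 17: (6.293,-10.707) -> (18.314,1.314) [heading=225, draw]
FD 7: (18.314,1.314) -> (13.364,-3.636) [heading=225, draw]
LT 90: heading 225 -> 315
FD 17: (13.364,-3.636) -> (25.385,-15.657) [heading=315, draw]
FD 4: (25.385,-15.657) -> (28.213,-18.485) [heading=315, draw]
BK 1: (28.213,-18.485) -> (27.506,-17.778) [heading=315, draw]
PD: pen down
BK 16: (27.506,-17.778) -> (16.192,-6.464) [heading=315, draw]
Final: pos=(16.192,-6.464), heading=315, 7 segment(s) drawn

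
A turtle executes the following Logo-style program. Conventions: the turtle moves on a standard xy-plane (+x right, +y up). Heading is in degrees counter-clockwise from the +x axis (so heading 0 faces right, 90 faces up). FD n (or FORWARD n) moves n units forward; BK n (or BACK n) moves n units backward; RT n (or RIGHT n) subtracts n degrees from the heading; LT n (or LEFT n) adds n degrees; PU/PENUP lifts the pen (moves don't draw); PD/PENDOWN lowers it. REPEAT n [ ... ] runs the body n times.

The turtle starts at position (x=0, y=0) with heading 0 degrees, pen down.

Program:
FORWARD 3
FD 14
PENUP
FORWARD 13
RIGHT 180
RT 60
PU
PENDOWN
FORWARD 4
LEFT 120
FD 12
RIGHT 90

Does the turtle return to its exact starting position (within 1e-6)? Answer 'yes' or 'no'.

Executing turtle program step by step:
Start: pos=(0,0), heading=0, pen down
FD 3: (0,0) -> (3,0) [heading=0, draw]
FD 14: (3,0) -> (17,0) [heading=0, draw]
PU: pen up
FD 13: (17,0) -> (30,0) [heading=0, move]
RT 180: heading 0 -> 180
RT 60: heading 180 -> 120
PU: pen up
PD: pen down
FD 4: (30,0) -> (28,3.464) [heading=120, draw]
LT 120: heading 120 -> 240
FD 12: (28,3.464) -> (22,-6.928) [heading=240, draw]
RT 90: heading 240 -> 150
Final: pos=(22,-6.928), heading=150, 4 segment(s) drawn

Start position: (0, 0)
Final position: (22, -6.928)
Distance = 23.065; >= 1e-6 -> NOT closed

Answer: no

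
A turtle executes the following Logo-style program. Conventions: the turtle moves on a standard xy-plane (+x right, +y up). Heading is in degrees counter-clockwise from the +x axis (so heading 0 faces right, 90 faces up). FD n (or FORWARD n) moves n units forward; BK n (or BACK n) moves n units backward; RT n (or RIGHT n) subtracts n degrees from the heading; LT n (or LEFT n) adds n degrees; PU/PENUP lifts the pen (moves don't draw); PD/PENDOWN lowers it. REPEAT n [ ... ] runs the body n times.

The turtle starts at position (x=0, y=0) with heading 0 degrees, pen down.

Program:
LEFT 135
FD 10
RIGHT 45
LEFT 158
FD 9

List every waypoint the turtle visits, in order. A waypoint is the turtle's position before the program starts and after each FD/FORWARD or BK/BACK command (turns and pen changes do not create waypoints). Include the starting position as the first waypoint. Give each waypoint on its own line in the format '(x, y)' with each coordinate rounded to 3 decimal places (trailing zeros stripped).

Answer: (0, 0)
(-7.071, 7.071)
(-10.443, -1.274)

Derivation:
Executing turtle program step by step:
Start: pos=(0,0), heading=0, pen down
LT 135: heading 0 -> 135
FD 10: (0,0) -> (-7.071,7.071) [heading=135, draw]
RT 45: heading 135 -> 90
LT 158: heading 90 -> 248
FD 9: (-7.071,7.071) -> (-10.443,-1.274) [heading=248, draw]
Final: pos=(-10.443,-1.274), heading=248, 2 segment(s) drawn
Waypoints (3 total):
(0, 0)
(-7.071, 7.071)
(-10.443, -1.274)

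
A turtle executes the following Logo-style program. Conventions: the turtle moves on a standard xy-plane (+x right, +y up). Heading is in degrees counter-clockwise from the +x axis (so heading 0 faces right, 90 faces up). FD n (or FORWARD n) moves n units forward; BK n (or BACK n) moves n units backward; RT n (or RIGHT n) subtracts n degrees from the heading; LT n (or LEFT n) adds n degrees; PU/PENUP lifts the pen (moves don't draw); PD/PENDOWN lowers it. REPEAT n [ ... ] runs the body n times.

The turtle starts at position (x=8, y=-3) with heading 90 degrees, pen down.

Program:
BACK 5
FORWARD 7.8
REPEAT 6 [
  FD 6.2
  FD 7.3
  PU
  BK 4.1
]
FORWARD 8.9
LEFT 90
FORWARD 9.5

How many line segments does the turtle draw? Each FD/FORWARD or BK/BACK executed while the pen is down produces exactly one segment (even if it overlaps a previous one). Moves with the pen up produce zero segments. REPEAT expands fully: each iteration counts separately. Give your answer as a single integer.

Answer: 4

Derivation:
Executing turtle program step by step:
Start: pos=(8,-3), heading=90, pen down
BK 5: (8,-3) -> (8,-8) [heading=90, draw]
FD 7.8: (8,-8) -> (8,-0.2) [heading=90, draw]
REPEAT 6 [
  -- iteration 1/6 --
  FD 6.2: (8,-0.2) -> (8,6) [heading=90, draw]
  FD 7.3: (8,6) -> (8,13.3) [heading=90, draw]
  PU: pen up
  BK 4.1: (8,13.3) -> (8,9.2) [heading=90, move]
  -- iteration 2/6 --
  FD 6.2: (8,9.2) -> (8,15.4) [heading=90, move]
  FD 7.3: (8,15.4) -> (8,22.7) [heading=90, move]
  PU: pen up
  BK 4.1: (8,22.7) -> (8,18.6) [heading=90, move]
  -- iteration 3/6 --
  FD 6.2: (8,18.6) -> (8,24.8) [heading=90, move]
  FD 7.3: (8,24.8) -> (8,32.1) [heading=90, move]
  PU: pen up
  BK 4.1: (8,32.1) -> (8,28) [heading=90, move]
  -- iteration 4/6 --
  FD 6.2: (8,28) -> (8,34.2) [heading=90, move]
  FD 7.3: (8,34.2) -> (8,41.5) [heading=90, move]
  PU: pen up
  BK 4.1: (8,41.5) -> (8,37.4) [heading=90, move]
  -- iteration 5/6 --
  FD 6.2: (8,37.4) -> (8,43.6) [heading=90, move]
  FD 7.3: (8,43.6) -> (8,50.9) [heading=90, move]
  PU: pen up
  BK 4.1: (8,50.9) -> (8,46.8) [heading=90, move]
  -- iteration 6/6 --
  FD 6.2: (8,46.8) -> (8,53) [heading=90, move]
  FD 7.3: (8,53) -> (8,60.3) [heading=90, move]
  PU: pen up
  BK 4.1: (8,60.3) -> (8,56.2) [heading=90, move]
]
FD 8.9: (8,56.2) -> (8,65.1) [heading=90, move]
LT 90: heading 90 -> 180
FD 9.5: (8,65.1) -> (-1.5,65.1) [heading=180, move]
Final: pos=(-1.5,65.1), heading=180, 4 segment(s) drawn
Segments drawn: 4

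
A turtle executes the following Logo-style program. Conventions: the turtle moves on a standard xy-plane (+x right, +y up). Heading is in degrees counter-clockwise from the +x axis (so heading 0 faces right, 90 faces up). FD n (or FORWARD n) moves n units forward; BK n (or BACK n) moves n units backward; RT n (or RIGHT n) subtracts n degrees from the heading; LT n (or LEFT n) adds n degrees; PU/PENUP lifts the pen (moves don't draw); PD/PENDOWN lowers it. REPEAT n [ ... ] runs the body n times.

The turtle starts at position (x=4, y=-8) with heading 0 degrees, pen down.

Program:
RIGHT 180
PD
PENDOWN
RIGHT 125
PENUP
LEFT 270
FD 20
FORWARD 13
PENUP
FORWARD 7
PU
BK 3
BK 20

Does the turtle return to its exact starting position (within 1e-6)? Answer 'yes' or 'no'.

Answer: no

Derivation:
Executing turtle program step by step:
Start: pos=(4,-8), heading=0, pen down
RT 180: heading 0 -> 180
PD: pen down
PD: pen down
RT 125: heading 180 -> 55
PU: pen up
LT 270: heading 55 -> 325
FD 20: (4,-8) -> (20.383,-19.472) [heading=325, move]
FD 13: (20.383,-19.472) -> (31.032,-26.928) [heading=325, move]
PU: pen up
FD 7: (31.032,-26.928) -> (36.766,-30.943) [heading=325, move]
PU: pen up
BK 3: (36.766,-30.943) -> (34.309,-29.222) [heading=325, move]
BK 20: (34.309,-29.222) -> (17.926,-17.751) [heading=325, move]
Final: pos=(17.926,-17.751), heading=325, 0 segment(s) drawn

Start position: (4, -8)
Final position: (17.926, -17.751)
Distance = 17; >= 1e-6 -> NOT closed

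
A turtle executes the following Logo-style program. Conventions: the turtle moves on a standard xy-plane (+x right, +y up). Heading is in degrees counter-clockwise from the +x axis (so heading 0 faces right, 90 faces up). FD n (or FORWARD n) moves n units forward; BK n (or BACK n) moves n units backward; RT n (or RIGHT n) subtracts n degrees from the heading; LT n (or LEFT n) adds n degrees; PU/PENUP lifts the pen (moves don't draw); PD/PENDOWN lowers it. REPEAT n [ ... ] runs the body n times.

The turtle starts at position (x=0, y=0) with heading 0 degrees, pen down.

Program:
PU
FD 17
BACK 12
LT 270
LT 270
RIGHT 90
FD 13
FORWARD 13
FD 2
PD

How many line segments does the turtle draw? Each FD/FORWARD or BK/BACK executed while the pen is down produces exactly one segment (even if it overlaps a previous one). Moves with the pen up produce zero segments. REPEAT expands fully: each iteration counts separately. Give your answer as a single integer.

Answer: 0

Derivation:
Executing turtle program step by step:
Start: pos=(0,0), heading=0, pen down
PU: pen up
FD 17: (0,0) -> (17,0) [heading=0, move]
BK 12: (17,0) -> (5,0) [heading=0, move]
LT 270: heading 0 -> 270
LT 270: heading 270 -> 180
RT 90: heading 180 -> 90
FD 13: (5,0) -> (5,13) [heading=90, move]
FD 13: (5,13) -> (5,26) [heading=90, move]
FD 2: (5,26) -> (5,28) [heading=90, move]
PD: pen down
Final: pos=(5,28), heading=90, 0 segment(s) drawn
Segments drawn: 0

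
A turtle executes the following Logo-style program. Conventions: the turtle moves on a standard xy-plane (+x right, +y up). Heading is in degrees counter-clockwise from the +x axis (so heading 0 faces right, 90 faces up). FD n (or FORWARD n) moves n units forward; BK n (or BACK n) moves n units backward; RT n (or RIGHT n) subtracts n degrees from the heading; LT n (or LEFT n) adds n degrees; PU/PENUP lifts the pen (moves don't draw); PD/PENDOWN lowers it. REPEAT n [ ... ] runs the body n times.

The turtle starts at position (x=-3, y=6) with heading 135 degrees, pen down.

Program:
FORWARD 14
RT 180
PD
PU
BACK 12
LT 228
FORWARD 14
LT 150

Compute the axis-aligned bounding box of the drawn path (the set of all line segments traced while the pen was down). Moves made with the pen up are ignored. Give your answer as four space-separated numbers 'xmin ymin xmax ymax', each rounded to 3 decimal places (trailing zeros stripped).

Answer: -12.899 6 -3 15.899

Derivation:
Executing turtle program step by step:
Start: pos=(-3,6), heading=135, pen down
FD 14: (-3,6) -> (-12.899,15.899) [heading=135, draw]
RT 180: heading 135 -> 315
PD: pen down
PU: pen up
BK 12: (-12.899,15.899) -> (-21.385,24.385) [heading=315, move]
LT 228: heading 315 -> 183
FD 14: (-21.385,24.385) -> (-35.366,23.652) [heading=183, move]
LT 150: heading 183 -> 333
Final: pos=(-35.366,23.652), heading=333, 1 segment(s) drawn

Segment endpoints: x in {-12.899, -3}, y in {6, 15.899}
xmin=-12.899, ymin=6, xmax=-3, ymax=15.899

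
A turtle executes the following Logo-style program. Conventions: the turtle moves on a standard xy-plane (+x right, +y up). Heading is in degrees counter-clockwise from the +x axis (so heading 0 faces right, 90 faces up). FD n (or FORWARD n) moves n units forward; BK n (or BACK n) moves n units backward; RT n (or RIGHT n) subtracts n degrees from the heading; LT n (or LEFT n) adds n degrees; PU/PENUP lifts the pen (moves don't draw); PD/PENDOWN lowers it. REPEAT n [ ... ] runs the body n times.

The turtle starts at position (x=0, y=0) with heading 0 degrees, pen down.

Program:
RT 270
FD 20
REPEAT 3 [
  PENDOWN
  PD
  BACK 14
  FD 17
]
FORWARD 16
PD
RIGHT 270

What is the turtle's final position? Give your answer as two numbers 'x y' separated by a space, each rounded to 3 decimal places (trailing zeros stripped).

Executing turtle program step by step:
Start: pos=(0,0), heading=0, pen down
RT 270: heading 0 -> 90
FD 20: (0,0) -> (0,20) [heading=90, draw]
REPEAT 3 [
  -- iteration 1/3 --
  PD: pen down
  PD: pen down
  BK 14: (0,20) -> (0,6) [heading=90, draw]
  FD 17: (0,6) -> (0,23) [heading=90, draw]
  -- iteration 2/3 --
  PD: pen down
  PD: pen down
  BK 14: (0,23) -> (0,9) [heading=90, draw]
  FD 17: (0,9) -> (0,26) [heading=90, draw]
  -- iteration 3/3 --
  PD: pen down
  PD: pen down
  BK 14: (0,26) -> (0,12) [heading=90, draw]
  FD 17: (0,12) -> (0,29) [heading=90, draw]
]
FD 16: (0,29) -> (0,45) [heading=90, draw]
PD: pen down
RT 270: heading 90 -> 180
Final: pos=(0,45), heading=180, 8 segment(s) drawn

Answer: 0 45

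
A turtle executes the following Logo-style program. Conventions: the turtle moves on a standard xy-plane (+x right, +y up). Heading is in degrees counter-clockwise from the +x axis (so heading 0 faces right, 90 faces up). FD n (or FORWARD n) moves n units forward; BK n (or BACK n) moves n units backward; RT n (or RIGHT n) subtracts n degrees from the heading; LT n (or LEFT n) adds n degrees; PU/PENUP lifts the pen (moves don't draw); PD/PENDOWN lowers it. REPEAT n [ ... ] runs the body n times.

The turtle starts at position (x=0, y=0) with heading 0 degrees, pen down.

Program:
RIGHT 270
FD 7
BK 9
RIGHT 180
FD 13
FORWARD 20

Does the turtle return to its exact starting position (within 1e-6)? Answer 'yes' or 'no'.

Executing turtle program step by step:
Start: pos=(0,0), heading=0, pen down
RT 270: heading 0 -> 90
FD 7: (0,0) -> (0,7) [heading=90, draw]
BK 9: (0,7) -> (0,-2) [heading=90, draw]
RT 180: heading 90 -> 270
FD 13: (0,-2) -> (0,-15) [heading=270, draw]
FD 20: (0,-15) -> (0,-35) [heading=270, draw]
Final: pos=(0,-35), heading=270, 4 segment(s) drawn

Start position: (0, 0)
Final position: (0, -35)
Distance = 35; >= 1e-6 -> NOT closed

Answer: no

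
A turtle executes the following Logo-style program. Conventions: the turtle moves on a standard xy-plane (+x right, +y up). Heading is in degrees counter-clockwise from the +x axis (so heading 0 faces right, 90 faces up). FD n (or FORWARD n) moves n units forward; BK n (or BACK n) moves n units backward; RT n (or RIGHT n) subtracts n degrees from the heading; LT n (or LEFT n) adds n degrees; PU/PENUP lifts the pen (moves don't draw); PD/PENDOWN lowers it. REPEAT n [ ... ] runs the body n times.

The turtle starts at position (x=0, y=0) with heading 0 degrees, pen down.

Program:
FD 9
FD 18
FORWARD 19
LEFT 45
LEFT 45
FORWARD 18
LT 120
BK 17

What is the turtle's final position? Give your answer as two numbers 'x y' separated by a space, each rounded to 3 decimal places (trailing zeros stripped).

Executing turtle program step by step:
Start: pos=(0,0), heading=0, pen down
FD 9: (0,0) -> (9,0) [heading=0, draw]
FD 18: (9,0) -> (27,0) [heading=0, draw]
FD 19: (27,0) -> (46,0) [heading=0, draw]
LT 45: heading 0 -> 45
LT 45: heading 45 -> 90
FD 18: (46,0) -> (46,18) [heading=90, draw]
LT 120: heading 90 -> 210
BK 17: (46,18) -> (60.722,26.5) [heading=210, draw]
Final: pos=(60.722,26.5), heading=210, 5 segment(s) drawn

Answer: 60.722 26.5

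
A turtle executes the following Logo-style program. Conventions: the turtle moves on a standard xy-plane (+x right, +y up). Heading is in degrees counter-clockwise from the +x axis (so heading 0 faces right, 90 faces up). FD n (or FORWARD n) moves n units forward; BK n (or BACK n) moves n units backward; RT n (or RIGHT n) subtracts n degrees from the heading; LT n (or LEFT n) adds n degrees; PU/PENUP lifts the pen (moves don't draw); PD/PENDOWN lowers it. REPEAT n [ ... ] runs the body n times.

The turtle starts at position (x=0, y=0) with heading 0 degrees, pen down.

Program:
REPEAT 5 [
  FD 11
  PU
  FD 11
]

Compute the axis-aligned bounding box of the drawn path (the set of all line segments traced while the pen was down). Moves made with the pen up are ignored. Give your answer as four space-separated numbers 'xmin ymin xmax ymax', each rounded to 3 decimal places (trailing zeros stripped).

Answer: 0 0 11 0

Derivation:
Executing turtle program step by step:
Start: pos=(0,0), heading=0, pen down
REPEAT 5 [
  -- iteration 1/5 --
  FD 11: (0,0) -> (11,0) [heading=0, draw]
  PU: pen up
  FD 11: (11,0) -> (22,0) [heading=0, move]
  -- iteration 2/5 --
  FD 11: (22,0) -> (33,0) [heading=0, move]
  PU: pen up
  FD 11: (33,0) -> (44,0) [heading=0, move]
  -- iteration 3/5 --
  FD 11: (44,0) -> (55,0) [heading=0, move]
  PU: pen up
  FD 11: (55,0) -> (66,0) [heading=0, move]
  -- iteration 4/5 --
  FD 11: (66,0) -> (77,0) [heading=0, move]
  PU: pen up
  FD 11: (77,0) -> (88,0) [heading=0, move]
  -- iteration 5/5 --
  FD 11: (88,0) -> (99,0) [heading=0, move]
  PU: pen up
  FD 11: (99,0) -> (110,0) [heading=0, move]
]
Final: pos=(110,0), heading=0, 1 segment(s) drawn

Segment endpoints: x in {0, 11}, y in {0}
xmin=0, ymin=0, xmax=11, ymax=0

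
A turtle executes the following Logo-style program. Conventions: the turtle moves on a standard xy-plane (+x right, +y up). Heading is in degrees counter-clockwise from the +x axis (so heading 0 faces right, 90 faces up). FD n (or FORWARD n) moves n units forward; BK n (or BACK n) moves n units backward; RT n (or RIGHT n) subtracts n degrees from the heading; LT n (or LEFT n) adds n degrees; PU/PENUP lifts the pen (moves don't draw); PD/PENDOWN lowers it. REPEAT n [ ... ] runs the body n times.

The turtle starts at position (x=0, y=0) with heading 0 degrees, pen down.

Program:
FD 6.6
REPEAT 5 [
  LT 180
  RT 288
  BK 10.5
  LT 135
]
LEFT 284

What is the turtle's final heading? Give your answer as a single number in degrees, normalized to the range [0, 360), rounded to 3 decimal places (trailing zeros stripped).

Executing turtle program step by step:
Start: pos=(0,0), heading=0, pen down
FD 6.6: (0,0) -> (6.6,0) [heading=0, draw]
REPEAT 5 [
  -- iteration 1/5 --
  LT 180: heading 0 -> 180
  RT 288: heading 180 -> 252
  BK 10.5: (6.6,0) -> (9.845,9.986) [heading=252, draw]
  LT 135: heading 252 -> 27
  -- iteration 2/5 --
  LT 180: heading 27 -> 207
  RT 288: heading 207 -> 279
  BK 10.5: (9.845,9.986) -> (8.202,20.357) [heading=279, draw]
  LT 135: heading 279 -> 54
  -- iteration 3/5 --
  LT 180: heading 54 -> 234
  RT 288: heading 234 -> 306
  BK 10.5: (8.202,20.357) -> (2.03,28.851) [heading=306, draw]
  LT 135: heading 306 -> 81
  -- iteration 4/5 --
  LT 180: heading 81 -> 261
  RT 288: heading 261 -> 333
  BK 10.5: (2.03,28.851) -> (-7.325,33.618) [heading=333, draw]
  LT 135: heading 333 -> 108
  -- iteration 5/5 --
  LT 180: heading 108 -> 288
  RT 288: heading 288 -> 0
  BK 10.5: (-7.325,33.618) -> (-17.825,33.618) [heading=0, draw]
  LT 135: heading 0 -> 135
]
LT 284: heading 135 -> 59
Final: pos=(-17.825,33.618), heading=59, 6 segment(s) drawn

Answer: 59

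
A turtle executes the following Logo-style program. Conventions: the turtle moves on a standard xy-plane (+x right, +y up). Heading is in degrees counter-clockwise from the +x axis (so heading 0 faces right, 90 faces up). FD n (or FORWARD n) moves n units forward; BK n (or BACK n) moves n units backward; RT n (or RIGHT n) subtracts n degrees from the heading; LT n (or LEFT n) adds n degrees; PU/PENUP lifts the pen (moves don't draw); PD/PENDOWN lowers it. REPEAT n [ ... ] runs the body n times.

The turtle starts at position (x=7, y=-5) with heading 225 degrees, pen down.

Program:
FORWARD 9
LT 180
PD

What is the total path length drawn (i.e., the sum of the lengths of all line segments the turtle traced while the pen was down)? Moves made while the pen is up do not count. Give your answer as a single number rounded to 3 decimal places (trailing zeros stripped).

Answer: 9

Derivation:
Executing turtle program step by step:
Start: pos=(7,-5), heading=225, pen down
FD 9: (7,-5) -> (0.636,-11.364) [heading=225, draw]
LT 180: heading 225 -> 45
PD: pen down
Final: pos=(0.636,-11.364), heading=45, 1 segment(s) drawn

Segment lengths:
  seg 1: (7,-5) -> (0.636,-11.364), length = 9
Total = 9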